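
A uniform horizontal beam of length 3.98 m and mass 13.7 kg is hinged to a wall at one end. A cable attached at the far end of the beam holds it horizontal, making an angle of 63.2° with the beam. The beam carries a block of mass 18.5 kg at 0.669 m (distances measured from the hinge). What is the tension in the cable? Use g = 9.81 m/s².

T ≈ 109 N

Taking torques about the hinge:
Beam weight: 13.7 × 9.81 = 134.4 N down at 1.99 m → arm 1.99 m, τ = 134.4 × 1.99 = 267.5 N·m clockwise.
Block: 18.5 × 9.81 = 181.5 N down at 0.669 m → arm 0.669 m, τ = 181.5 × 0.669 = 121.4 N·m clockwise.
Total clockwise load moment = 388.9 N·m.
The cable tension T acts at 3.98 m; only its component perpendicular to the beam, T sinθ, produces torque. sin 63.2° = 0.8926.
Balancing moments: T × 3.98 × 0.8926 = 388.9, giving T = 388.9 / 3.553 = 109 N.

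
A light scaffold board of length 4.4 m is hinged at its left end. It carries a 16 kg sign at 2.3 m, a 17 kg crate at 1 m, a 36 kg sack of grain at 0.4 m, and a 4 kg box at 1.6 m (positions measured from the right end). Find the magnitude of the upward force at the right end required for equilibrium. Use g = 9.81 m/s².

Taking torques about the left end:
Sign: 16 × 9.81 = 157 N down at 2.3 m → arm 2.1 m, τ = 157 × 2.1 = 329.7 N·m clockwise.
Crate: 17 × 9.81 = 166.8 N down at 1 m → arm 3.4 m, τ = 166.8 × 3.4 = 567.1 N·m clockwise.
Sack of grain: 36 × 9.81 = 353.2 N down at 0.4 m → arm 4 m, τ = 353.2 × 4 = 1413 N·m clockwise.
Box: 4 × 9.81 = 39.24 N down at 1.6 m → arm 2.8 m, τ = 39.24 × 2.8 = 109.9 N·m clockwise.
Net moment of the loads = 2420 N·m clockwise.
The upward force F acts at the right end, arm 4.4 m, giving F × 4.4 counterclockwise.
Στ = 0 ⇒ F × 4.4 = 2420 ⇒ F = 2420 / 4.4 = 550 N.

F ≈ 550 N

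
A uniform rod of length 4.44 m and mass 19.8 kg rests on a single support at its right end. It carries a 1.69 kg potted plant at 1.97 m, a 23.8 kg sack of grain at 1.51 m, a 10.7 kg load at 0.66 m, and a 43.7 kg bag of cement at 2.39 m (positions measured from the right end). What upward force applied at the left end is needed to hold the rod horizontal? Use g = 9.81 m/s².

F ≈ 430 N

Choose the right end as the axis so the unknown pivot reaction has zero arm there.
Beam weight: 19.8 × 9.81 = 194.2 N down at 2.22 m → arm 2.22 m, τ = 194.2 × 2.22 = 431.1 N·m counterclockwise.
Potted plant: 1.69 × 9.81 = 16.58 N down at 1.97 m → arm 1.97 m, τ = 16.58 × 1.97 = 32.66 N·m counterclockwise.
Sack of grain: 23.8 × 9.81 = 233.5 N down at 1.51 m → arm 1.51 m, τ = 233.5 × 1.51 = 352.6 N·m counterclockwise.
Load: 10.7 × 9.81 = 105 N down at 0.66 m → arm 0.66 m, τ = 105 × 0.66 = 69.3 N·m counterclockwise.
Bag of cement: 43.7 × 9.81 = 428.7 N down at 2.39 m → arm 2.39 m, τ = 428.7 × 2.39 = 1025 N·m counterclockwise.
Net moment of the loads = 1911 N·m counterclockwise.
The upward force F acts at the left end, arm 4.44 m, giving F × 4.44 clockwise.
Balancing moments: F × 4.44 = 1911, giving F = 1911 / 4.44 = 430 N.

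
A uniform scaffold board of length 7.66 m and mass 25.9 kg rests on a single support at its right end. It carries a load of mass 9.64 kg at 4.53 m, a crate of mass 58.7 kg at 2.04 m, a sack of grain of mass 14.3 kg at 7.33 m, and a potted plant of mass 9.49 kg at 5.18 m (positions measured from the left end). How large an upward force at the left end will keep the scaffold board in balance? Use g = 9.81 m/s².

F ≈ 624 N

Sum moments about the right end (the unknown pivot reaction has zero arm there).
Beam weight: 25.9 × 9.81 = 254.1 N down at 3.83 m → arm 3.83 m, τ = 254.1 × 3.83 = 973.2 N·m counterclockwise.
Load: 9.64 × 9.81 = 94.57 N down at 4.53 m → arm 3.13 m, τ = 94.57 × 3.13 = 296 N·m counterclockwise.
Crate: 58.7 × 9.81 = 575.8 N down at 2.04 m → arm 5.62 m, τ = 575.8 × 5.62 = 3236 N·m counterclockwise.
Sack of grain: 14.3 × 9.81 = 140.3 N down at 7.33 m → arm 0.33 m, τ = 140.3 × 0.33 = 46.3 N·m counterclockwise.
Potted plant: 9.49 × 9.81 = 93.1 N down at 5.18 m → arm 2.48 m, τ = 93.1 × 2.48 = 230.9 N·m counterclockwise.
Net moment of the loads = 4782 N·m counterclockwise.
The upward force F acts at the left end, arm 7.66 m, giving F × 7.66 clockwise.
Balancing moments: F × 7.66 = 4782, giving F = 4782 / 7.66 = 624 N.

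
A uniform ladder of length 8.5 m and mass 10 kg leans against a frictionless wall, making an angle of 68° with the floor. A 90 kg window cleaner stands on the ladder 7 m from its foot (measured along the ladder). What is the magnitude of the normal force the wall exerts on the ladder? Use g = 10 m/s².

N_wall ≈ 320 N

Choose the foot of the ladder as the axis so the floor normal and friction both act there and drop out.
Ladder weight 10×10 = 100 N acts at 4.25 m along the ladder; its horizontal arm is 4.25·cos68° = 1.592 m → τ = 159.2 N·m clockwise.
Window cleaner: 90×10 = 900 N at 7 m → arm 2.622 m → τ = 2360 N·m clockwise.
Wall normal N acts horizontally at the top; its moment arm is the height L sinθ = 8.5·sin68° = 7.881 m, counterclockwise.
Setting net torque to zero: N × 7.881 = 2519 → N = 320 N.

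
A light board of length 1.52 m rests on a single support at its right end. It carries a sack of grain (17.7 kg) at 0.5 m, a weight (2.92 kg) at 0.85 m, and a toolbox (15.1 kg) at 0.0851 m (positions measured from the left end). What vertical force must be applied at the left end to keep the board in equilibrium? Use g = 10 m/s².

F ≈ 274 N

About the right end:
Sack of grain: 17.7 × 10 = 177 N down at 0.5 m → arm 1.02 m, τ = 177 × 1.02 = 180.5 N·m counterclockwise.
Weight: 2.92 × 10 = 29.2 N down at 0.85 m → arm 0.67 m, τ = 29.2 × 0.67 = 19.56 N·m counterclockwise.
Toolbox: 15.1 × 10 = 151 N down at 0.0851 m → arm 1.435 m, τ = 151 × 1.435 = 216.7 N·m counterclockwise.
Net moment of the loads = 416.8 N·m counterclockwise.
The upward force F acts at the left end, arm 1.52 m, giving F × 1.52 clockwise.
Στ = 0 ⇒ F × 1.52 = 416.8 ⇒ F = 416.8 / 1.52 = 274 N.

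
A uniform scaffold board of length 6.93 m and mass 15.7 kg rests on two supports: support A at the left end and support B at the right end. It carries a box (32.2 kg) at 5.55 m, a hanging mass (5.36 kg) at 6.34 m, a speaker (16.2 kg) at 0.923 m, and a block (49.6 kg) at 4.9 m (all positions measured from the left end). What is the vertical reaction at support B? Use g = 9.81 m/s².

Sum moments about support A (its reaction then has zero moment arm).
Beam weight: 15.7 × 9.81 = 154 N down at 3.465 m → arm 3.465 m, τ = 154 × 3.465 = 533.6 N·m clockwise.
Box: 32.2 × 9.81 = 315.9 N down at 5.55 m → arm 5.55 m, τ = 315.9 × 5.55 = 1753 N·m clockwise.
Hanging mass: 5.36 × 9.81 = 52.58 N down at 6.34 m → arm 6.34 m, τ = 52.58 × 6.34 = 333.4 N·m clockwise.
Speaker: 16.2 × 9.81 = 158.9 N down at 0.923 m → arm 0.923 m, τ = 158.9 × 0.923 = 146.7 N·m clockwise.
Block: 49.6 × 9.81 = 486.6 N down at 4.9 m → arm 4.9 m, τ = 486.6 × 4.9 = 2384 N·m clockwise.
Net load moment about support A = 5151 N·m clockwise.
Reaction R at support B is upward at 6.93 m, arm 6.93 m → moment R × 6.93 counterclockwise.
Setting net torque to zero: R × 6.93 = 5151 → R = 743 N.

R_B ≈ 743 N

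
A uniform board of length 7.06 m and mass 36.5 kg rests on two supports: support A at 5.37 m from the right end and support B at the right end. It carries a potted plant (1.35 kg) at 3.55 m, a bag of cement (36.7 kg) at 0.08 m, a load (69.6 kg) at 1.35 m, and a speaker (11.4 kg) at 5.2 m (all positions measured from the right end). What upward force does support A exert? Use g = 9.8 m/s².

About support B:
Beam weight: 36.5 × 9.8 = 357.7 N down at 3.53 m → arm 3.53 m, τ = 357.7 × 3.53 = 1263 N·m counterclockwise.
Potted plant: 1.35 × 9.8 = 13.23 N down at 3.55 m → arm 3.55 m, τ = 13.23 × 3.55 = 46.97 N·m counterclockwise.
Bag of cement: 36.7 × 9.8 = 359.7 N down at 0.08 m → arm 0.08 m, τ = 359.7 × 0.08 = 28.78 N·m counterclockwise.
Load: 69.6 × 9.8 = 682.1 N down at 1.35 m → arm 1.35 m, τ = 682.1 × 1.35 = 920.8 N·m counterclockwise.
Speaker: 11.4 × 9.8 = 111.7 N down at 5.2 m → arm 5.2 m, τ = 111.7 × 5.2 = 580.8 N·m counterclockwise.
Net load moment about support B = 2840 N·m counterclockwise.
Reaction R at support A is upward at 5.37 m, arm 5.37 m → moment R × 5.37 clockwise.
For rotational equilibrium, R × 5.37 = 2840, so R = 529 N.

R_A ≈ 529 N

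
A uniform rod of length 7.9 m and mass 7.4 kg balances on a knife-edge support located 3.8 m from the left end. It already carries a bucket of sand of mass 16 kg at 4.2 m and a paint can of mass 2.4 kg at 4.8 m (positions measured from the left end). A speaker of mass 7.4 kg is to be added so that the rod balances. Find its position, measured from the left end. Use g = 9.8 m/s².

Sum moments about the knife-edge support (at 3.8 m from the left end) (the support reaction has zero arm there).
Beam weight: 7.4 × 9.8 = 72.52 N down at 3.95 m → arm 0.15 m, τ = 72.52 × 0.15 = 10.88 N·m clockwise.
Bucket of sand: 16 × 9.8 = 156.8 N down at 4.2 m → arm 0.4 m, τ = 156.8 × 0.4 = 62.72 N·m clockwise.
Paint can: 2.4 × 9.8 = 23.52 N down at 4.8 m → arm 1 m, τ = 23.52 × 1 = 23.52 N·m clockwise.
Net moment of existing loads = 97.12 N·m clockwise.
The speaker weighs 7.4 × 9.8 = 72.52 N and must supply an equal counterclockwise moment, so its lever arm about the knife-edge support is 97.12 / 72.52 = 1.34 m.
That puts it at 3.8 − 1.34 = 2.46 m from the left end.

x ≈ 2.46 m from the left end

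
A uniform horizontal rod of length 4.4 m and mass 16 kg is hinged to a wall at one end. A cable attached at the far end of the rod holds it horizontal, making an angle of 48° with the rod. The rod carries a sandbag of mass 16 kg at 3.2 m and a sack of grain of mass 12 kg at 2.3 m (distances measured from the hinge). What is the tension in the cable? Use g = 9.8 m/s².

T ≈ 342 N

Take moments about the hinge.
Beam weight: 16 × 9.8 = 156.8 N down at 2.2 m → arm 2.2 m, τ = 156.8 × 2.2 = 345 N·m clockwise.
Sandbag: 16 × 9.8 = 156.8 N down at 3.2 m → arm 3.2 m, τ = 156.8 × 3.2 = 501.8 N·m clockwise.
Sack of grain: 12 × 9.8 = 117.6 N down at 2.3 m → arm 2.3 m, τ = 117.6 × 2.3 = 270.5 N·m clockwise.
Total clockwise load moment = 1117 N·m.
The cable tension T acts at 4.4 m; only its component perpendicular to the rod, T sinθ, produces torque. sin 48° = 0.7431.
Στ = 0 ⇒ T × 4.4 × 0.7431 = 1117 ⇒ T = 1117 / 3.27 = 342 N.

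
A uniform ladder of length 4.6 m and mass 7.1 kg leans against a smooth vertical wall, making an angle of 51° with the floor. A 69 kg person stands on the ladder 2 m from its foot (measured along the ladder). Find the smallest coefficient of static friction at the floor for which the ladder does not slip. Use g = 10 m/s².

Take moments about the foot of the ladder.
Ladder weight 7.1×10 = 71 N acts at 2.3 m along the ladder; its horizontal arm is 2.3·cos51° = 1.447 m → τ = 102.7 N·m clockwise.
Person: 69×10 = 690 N at 2 m → arm 1.259 m → τ = 868.7 N·m clockwise.
Wall normal N acts horizontally at the top; its moment arm is the height L sinθ = 4.6·sin51° = 3.575 m, counterclockwise.
Balancing moments: N × 3.575 = 971.4, giving N = 271.7 N.
ΣFx = 0 ⇒ f = N_wall = 271.7 N. ΣFy = 0 ⇒ N_floor = 761 N.
μ_min = f / N_floor = 271.7 / 761 = 0.357.

μ_min ≈ 0.357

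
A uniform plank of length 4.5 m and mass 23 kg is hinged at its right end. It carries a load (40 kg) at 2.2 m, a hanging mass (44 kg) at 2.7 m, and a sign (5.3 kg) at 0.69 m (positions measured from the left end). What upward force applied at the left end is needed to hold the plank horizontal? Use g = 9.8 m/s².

Take moments about the right end.
Beam weight: 23 × 9.8 = 225.4 N down at 2.25 m → arm 2.25 m, τ = 225.4 × 2.25 = 507.2 N·m counterclockwise.
Load: 40 × 9.8 = 392 N down at 2.2 m → arm 2.3 m, τ = 392 × 2.3 = 901.6 N·m counterclockwise.
Hanging mass: 44 × 9.8 = 431.2 N down at 2.7 m → arm 1.8 m, τ = 431.2 × 1.8 = 776.2 N·m counterclockwise.
Sign: 5.3 × 9.8 = 51.94 N down at 0.69 m → arm 3.81 m, τ = 51.94 × 3.81 = 197.9 N·m counterclockwise.
Net moment of the loads = 2383 N·m counterclockwise.
The upward force F acts at the left end, arm 4.5 m, giving F × 4.5 clockwise.
Στ = 0 ⇒ F × 4.5 = 2383 ⇒ F = 2383 / 4.5 = 530 N.

F ≈ 530 N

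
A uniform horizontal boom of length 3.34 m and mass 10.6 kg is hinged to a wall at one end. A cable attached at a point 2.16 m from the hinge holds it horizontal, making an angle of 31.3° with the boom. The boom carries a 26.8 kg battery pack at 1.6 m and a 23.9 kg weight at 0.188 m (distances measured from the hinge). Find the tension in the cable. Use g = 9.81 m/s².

T ≈ 569 N

About the hinge:
Beam weight: 10.6 × 9.81 = 104 N down at 1.67 m → arm 1.67 m, τ = 104 × 1.67 = 173.7 N·m clockwise.
Battery pack: 26.8 × 9.81 = 262.9 N down at 1.6 m → arm 1.6 m, τ = 262.9 × 1.6 = 420.6 N·m clockwise.
Weight: 23.9 × 9.81 = 234.5 N down at 0.188 m → arm 0.188 m, τ = 234.5 × 0.188 = 44.09 N·m clockwise.
Total clockwise load moment = 638.4 N·m.
The cable tension T acts at 2.16 m; only its component perpendicular to the boom, T sinθ, produces torque. sin 31.3° = 0.5195.
Στ = 0 ⇒ T × 2.16 × 0.5195 = 638.4 ⇒ T = 638.4 / 1.122 = 569 N.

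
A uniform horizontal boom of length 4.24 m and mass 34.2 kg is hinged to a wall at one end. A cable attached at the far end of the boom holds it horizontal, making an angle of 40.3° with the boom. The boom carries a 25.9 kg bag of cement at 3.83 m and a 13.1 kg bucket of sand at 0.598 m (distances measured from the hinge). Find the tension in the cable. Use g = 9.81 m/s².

T ≈ 642 N

Taking torques about the hinge:
Beam weight: 34.2 × 9.81 = 335.5 N down at 2.12 m → arm 2.12 m, τ = 335.5 × 2.12 = 711.3 N·m clockwise.
Bag of cement: 25.9 × 9.81 = 254.1 N down at 3.83 m → arm 3.83 m, τ = 254.1 × 3.83 = 973.2 N·m clockwise.
Bucket of sand: 13.1 × 9.81 = 128.5 N down at 0.598 m → arm 0.598 m, τ = 128.5 × 0.598 = 76.84 N·m clockwise.
Total clockwise load moment = 1761 N·m.
The cable tension T acts at 4.24 m; only its component perpendicular to the boom, T sinθ, produces torque. sin 40.3° = 0.6468.
Setting net torque to zero: T × 4.24 × 0.6468 = 1761 → T = 1761 / 2.742 = 642 N.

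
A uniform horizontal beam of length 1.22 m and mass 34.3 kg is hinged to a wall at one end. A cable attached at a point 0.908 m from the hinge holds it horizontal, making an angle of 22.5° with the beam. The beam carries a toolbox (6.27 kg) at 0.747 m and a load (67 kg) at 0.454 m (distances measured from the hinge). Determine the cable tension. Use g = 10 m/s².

T ≈ 1610 N

Choose the hinge as the axis so the unknown hinge reaction has zero arm there.
Beam weight: 34.3 × 10 = 343 N down at 0.61 m → arm 0.61 m, τ = 343 × 0.61 = 209.2 N·m clockwise.
Toolbox: 6.27 × 10 = 62.7 N down at 0.747 m → arm 0.747 m, τ = 62.7 × 0.747 = 46.84 N·m clockwise.
Load: 67 × 10 = 670 N down at 0.454 m → arm 0.454 m, τ = 670 × 0.454 = 304.2 N·m clockwise.
Total clockwise load moment = 560.2 N·m.
The cable tension T acts at 0.908 m; only its component perpendicular to the beam, T sinθ, produces torque. sin 22.5° = 0.3827.
Στ = 0 ⇒ T × 0.908 × 0.3827 = 560.2 ⇒ T = 560.2 / 0.3475 = 1610 N.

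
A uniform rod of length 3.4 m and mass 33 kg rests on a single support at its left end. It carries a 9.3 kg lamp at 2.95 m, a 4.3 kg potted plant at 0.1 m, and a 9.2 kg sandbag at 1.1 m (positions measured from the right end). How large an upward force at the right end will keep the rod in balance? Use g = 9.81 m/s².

F ≈ 276 N

Choose the left end as the axis so the unknown pivot reaction has zero arm there.
Beam weight: 33 × 9.81 = 323.7 N down at 1.7 m → arm 1.7 m, τ = 323.7 × 1.7 = 550.3 N·m clockwise.
Lamp: 9.3 × 9.81 = 91.23 N down at 2.95 m → arm 0.45 m, τ = 91.23 × 0.45 = 41.05 N·m clockwise.
Potted plant: 4.3 × 9.81 = 42.18 N down at 0.1 m → arm 3.3 m, τ = 42.18 × 3.3 = 139.2 N·m clockwise.
Sandbag: 9.2 × 9.81 = 90.25 N down at 1.1 m → arm 2.3 m, τ = 90.25 × 2.3 = 207.6 N·m clockwise.
Net moment of the loads = 938.1 N·m clockwise.
The upward force F acts at the right end, arm 3.4 m, giving F × 3.4 counterclockwise.
Setting net torque to zero: F × 3.4 = 938.1 → F = 938.1 / 3.4 = 276 N.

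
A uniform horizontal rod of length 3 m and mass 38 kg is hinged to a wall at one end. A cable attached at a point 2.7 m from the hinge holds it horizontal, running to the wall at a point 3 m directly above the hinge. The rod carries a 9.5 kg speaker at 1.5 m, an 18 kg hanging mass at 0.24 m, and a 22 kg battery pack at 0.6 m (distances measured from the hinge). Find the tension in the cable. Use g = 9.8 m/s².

T ≈ 433 N

Taking torques about the hinge:
Beam weight: 38 × 9.8 = 372.4 N down at 1.5 m → arm 1.5 m, τ = 372.4 × 1.5 = 558.6 N·m clockwise.
Speaker: 9.5 × 9.8 = 93.1 N down at 1.5 m → arm 1.5 m, τ = 93.1 × 1.5 = 139.6 N·m clockwise.
Hanging mass: 18 × 9.8 = 176.4 N down at 0.24 m → arm 0.24 m, τ = 176.4 × 0.24 = 42.34 N·m clockwise.
Battery pack: 22 × 9.8 = 215.6 N down at 0.6 m → arm 0.6 m, τ = 215.6 × 0.6 = 129.4 N·m clockwise.
Total clockwise load moment = 869.9 N·m.
The cable tension T acts at 2.7 m; only its component perpendicular to the rod, T sinθ, produces torque. sinθ = h/√(h²+d²) = 3/√(3²+2.7²) = 0.7433.
Balancing moments: T × 2.7 × 0.7433 = 869.9, giving T = 869.9 / 2.007 = 433 N.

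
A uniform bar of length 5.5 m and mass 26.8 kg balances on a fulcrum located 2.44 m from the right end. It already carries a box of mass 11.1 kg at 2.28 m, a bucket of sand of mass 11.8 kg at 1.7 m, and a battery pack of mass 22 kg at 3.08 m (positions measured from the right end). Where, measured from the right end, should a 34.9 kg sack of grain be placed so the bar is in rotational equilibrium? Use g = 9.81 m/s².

Take moments about the fulcrum (at 2.44 m from the right end).
Beam weight: 26.8 × 9.81 = 262.9 N down at 2.75 m → arm 0.31 m, τ = 262.9 × 0.31 = 81.5 N·m counterclockwise.
Box: 11.1 × 9.81 = 108.9 N down at 2.28 m → arm 0.16 m, τ = 108.9 × 0.16 = 17.42 N·m clockwise.
Bucket of sand: 11.8 × 9.81 = 115.8 N down at 1.7 m → arm 0.74 m, τ = 115.8 × 0.74 = 85.69 N·m clockwise.
Battery pack: 22 × 9.81 = 215.8 N down at 3.08 m → arm 0.64 m, τ = 215.8 × 0.64 = 138.1 N·m counterclockwise.
Net moment of existing loads = 116.5 N·m counterclockwise.
The sack of grain weighs 34.9 × 9.81 = 342.4 N and must supply an equal clockwise moment, so its lever arm about the fulcrum is 116.5 / 342.4 = 0.34 m.
That puts it at 2.44 − 0.34 = 2.1 m from the right end.

x ≈ 2.1 m from the right end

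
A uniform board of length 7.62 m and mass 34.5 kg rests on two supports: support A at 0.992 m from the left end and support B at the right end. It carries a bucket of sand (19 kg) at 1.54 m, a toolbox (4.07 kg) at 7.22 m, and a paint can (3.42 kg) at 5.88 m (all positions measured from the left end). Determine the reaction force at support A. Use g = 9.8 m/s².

Take moments about support B.
Beam weight: 34.5 × 9.8 = 338.1 N down at 3.81 m → arm 3.81 m, τ = 338.1 × 3.81 = 1288 N·m counterclockwise.
Bucket of sand: 19 × 9.8 = 186.2 N down at 1.54 m → arm 6.08 m, τ = 186.2 × 6.08 = 1132 N·m counterclockwise.
Toolbox: 4.07 × 9.8 = 39.89 N down at 7.22 m → arm 0.4 m, τ = 39.89 × 0.4 = 15.96 N·m counterclockwise.
Paint can: 3.42 × 9.8 = 33.52 N down at 5.88 m → arm 1.74 m, τ = 33.52 × 1.74 = 58.32 N·m counterclockwise.
Net load moment about support B = 2494 N·m counterclockwise.
Reaction R at support A is upward at 0.992 m, arm 6.628 m → moment R × 6.628 clockwise.
Balancing moments: R × 6.628 = 2494, giving R = 376 N.

R_A ≈ 376 N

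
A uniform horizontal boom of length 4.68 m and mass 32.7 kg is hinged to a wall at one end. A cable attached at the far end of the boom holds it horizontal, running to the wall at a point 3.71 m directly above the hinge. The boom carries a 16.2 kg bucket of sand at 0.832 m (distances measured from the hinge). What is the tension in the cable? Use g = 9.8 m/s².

T ≈ 303 N

About the hinge:
Beam weight: 32.7 × 9.8 = 320.5 N down at 2.34 m → arm 2.34 m, τ = 320.5 × 2.34 = 750 N·m clockwise.
Bucket of sand: 16.2 × 9.8 = 158.8 N down at 0.832 m → arm 0.832 m, τ = 158.8 × 0.832 = 132.1 N·m clockwise.
Total clockwise load moment = 882.1 N·m.
The cable tension T acts at 4.68 m; only its component perpendicular to the boom, T sinθ, produces torque. sinθ = h/√(h²+d²) = 3.71/√(3.71²+4.68²) = 0.6212.
Balancing moments: T × 4.68 × 0.6212 = 882.1, giving T = 882.1 / 2.907 = 303 N.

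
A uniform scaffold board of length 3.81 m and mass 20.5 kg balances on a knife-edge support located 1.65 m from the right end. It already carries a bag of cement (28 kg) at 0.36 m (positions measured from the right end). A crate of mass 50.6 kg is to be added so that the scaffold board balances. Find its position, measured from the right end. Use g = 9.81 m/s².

x ≈ 2.26 m from the right end

Take moments about the knife-edge support (at 1.65 m from the right end).
Beam weight: 20.5 × 9.81 = 201.1 N down at 1.905 m → arm 0.255 m, τ = 201.1 × 0.255 = 51.28 N·m counterclockwise.
Bag of cement: 28 × 9.81 = 274.7 N down at 0.36 m → arm 1.29 m, τ = 274.7 × 1.29 = 354.4 N·m clockwise.
Net moment of existing loads = 303.1 N·m clockwise.
The crate weighs 50.6 × 9.81 = 496.4 N and must supply an equal counterclockwise moment, so its lever arm about the knife-edge support is 303.1 / 496.4 = 0.611 m.
That puts it at 1.65 + 0.611 = 2.26 m from the right end.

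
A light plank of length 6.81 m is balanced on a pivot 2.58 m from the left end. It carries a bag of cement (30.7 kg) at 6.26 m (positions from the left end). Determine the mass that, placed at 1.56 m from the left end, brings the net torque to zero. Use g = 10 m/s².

m ≈ 111 kg

About the pivot (at 2.58 m from the left end):
Bag of cement: 30.7 × 10 = 307 N down at 6.26 m → arm 3.68 m, τ = 307 × 3.68 = 1130 N·m clockwise.
Net moment of known loads = 1130 N·m clockwise.
An unknown mass m at 1.56 m has arm 1.02 m; its moment is m·g·1.02 counterclockwise.
Στ = 0 ⇒ m × 10 × 1.02 = 1130 ⇒ m = 1130 / (10 × 1.02) = 111 kg.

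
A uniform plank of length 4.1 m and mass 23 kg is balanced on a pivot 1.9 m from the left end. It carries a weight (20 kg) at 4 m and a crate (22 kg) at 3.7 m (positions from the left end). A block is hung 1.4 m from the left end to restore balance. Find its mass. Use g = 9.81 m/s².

m ≈ 170 kg

Taking torques about the pivot (at 1.9 m from the left end):
Beam weight: 23 × 9.81 = 225.6 N down at 2.05 m → arm 0.15 m, τ = 225.6 × 0.15 = 33.84 N·m clockwise.
Weight: 20 × 9.81 = 196.2 N down at 4 m → arm 2.1 m, τ = 196.2 × 2.1 = 412 N·m clockwise.
Crate: 22 × 9.81 = 215.8 N down at 3.7 m → arm 1.8 m, τ = 215.8 × 1.8 = 388.4 N·m clockwise.
Net moment of known loads = 834.2 N·m clockwise.
An unknown mass m at 1.4 m has arm 0.5 m; its moment is m·g·0.5 counterclockwise.
Balancing moments: m × 9.81 × 0.5 = 834.2, giving m = 834.2 / (9.81 × 0.5) = 170 kg.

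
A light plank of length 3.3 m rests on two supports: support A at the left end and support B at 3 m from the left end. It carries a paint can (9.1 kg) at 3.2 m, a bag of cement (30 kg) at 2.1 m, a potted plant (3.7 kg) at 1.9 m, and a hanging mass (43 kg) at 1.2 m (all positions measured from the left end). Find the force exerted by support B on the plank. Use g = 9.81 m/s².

R_B ≈ 493 N

About support A:
Paint can: 9.1 × 9.81 = 89.27 N down at 3.2 m → arm 3.2 m, τ = 89.27 × 3.2 = 285.7 N·m clockwise.
Bag of cement: 30 × 9.81 = 294.3 N down at 2.1 m → arm 2.1 m, τ = 294.3 × 2.1 = 618 N·m clockwise.
Potted plant: 3.7 × 9.81 = 36.3 N down at 1.9 m → arm 1.9 m, τ = 36.3 × 1.9 = 68.97 N·m clockwise.
Hanging mass: 43 × 9.81 = 421.8 N down at 1.2 m → arm 1.2 m, τ = 421.8 × 1.2 = 506.2 N·m clockwise.
Net load moment about support A = 1479 N·m clockwise.
Reaction R at support B is upward at 3 m, arm 3 m → moment R × 3 counterclockwise.
Balancing moments: R × 3 = 1479, giving R = 493 N.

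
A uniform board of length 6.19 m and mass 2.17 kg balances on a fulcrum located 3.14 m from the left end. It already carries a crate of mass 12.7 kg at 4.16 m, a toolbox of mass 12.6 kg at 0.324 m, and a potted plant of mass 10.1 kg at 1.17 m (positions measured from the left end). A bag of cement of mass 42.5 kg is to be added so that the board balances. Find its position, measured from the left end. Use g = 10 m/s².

x ≈ 4.14 m from the left end

Sum moments about the fulcrum (at 3.14 m from the left end) (the support reaction has zero arm there).
Beam weight: 2.17 × 10 = 21.7 N down at 3.095 m → arm 0.045 m, τ = 21.7 × 0.045 = 0.9765 N·m counterclockwise.
Crate: 12.7 × 10 = 127 N down at 4.16 m → arm 1.02 m, τ = 127 × 1.02 = 129.5 N·m clockwise.
Toolbox: 12.6 × 10 = 126 N down at 0.324 m → arm 2.816 m, τ = 126 × 2.816 = 354.8 N·m counterclockwise.
Potted plant: 10.1 × 10 = 101 N down at 1.17 m → arm 1.97 m, τ = 101 × 1.97 = 199 N·m counterclockwise.
Net moment of existing loads = 425.3 N·m counterclockwise.
The bag of cement weighs 42.5 × 10 = 425 N and must supply an equal clockwise moment, so its lever arm about the fulcrum is 425.3 / 425 = 1 m.
That puts it at 3.14 + 1 = 4.14 m from the left end.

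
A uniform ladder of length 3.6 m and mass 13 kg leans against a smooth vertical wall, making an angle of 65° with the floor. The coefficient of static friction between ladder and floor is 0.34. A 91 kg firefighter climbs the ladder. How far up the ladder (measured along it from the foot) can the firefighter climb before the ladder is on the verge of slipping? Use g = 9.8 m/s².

About the foot of the ladder:
Ladder weight 13×9.8 = 127.4 N acts at 1.8 m along the ladder; its horizontal arm is 1.8·cos65° = 0.7607 m → τ = 96.91 N·m clockwise.
Firefighter weight 91×9.8 = 891.8 N at distance d → arm d·cos65° → τ = 891.8·d·0.4226 clockwise.
Wall normal N at the top has arm L sinθ = 3.263 m counterclockwise, so Στ = 0 gives N·3.263 = 96.91 + 376.9·d.
ΣFy = 0 ⇒ N_floor = 1019 N, so the maximum friction is μ_s·N_floor = 0.34×1019 = 346.5 N. ΣFx = 0 ⇒ N_wall = f, so at the slipping point N = 346.5 N.
Substituting: 346.5×3.263 = 96.91 + 376.9·d ⇒ d = (1131 − 96.91) / 376.9 = 2.74 m.

d ≈ 2.74 m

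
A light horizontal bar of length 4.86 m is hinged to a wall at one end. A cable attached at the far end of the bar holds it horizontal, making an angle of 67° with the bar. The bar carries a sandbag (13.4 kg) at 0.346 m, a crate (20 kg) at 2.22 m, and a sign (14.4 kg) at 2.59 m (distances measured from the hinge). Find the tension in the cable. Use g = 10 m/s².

Choose the hinge as the axis so the unknown hinge reaction has zero arm there.
Sandbag: 13.4 × 10 = 134 N down at 0.346 m → arm 0.346 m, τ = 134 × 0.346 = 46.36 N·m clockwise.
Crate: 20 × 10 = 200 N down at 2.22 m → arm 2.22 m, τ = 200 × 2.22 = 444 N·m clockwise.
Sign: 14.4 × 10 = 144 N down at 2.59 m → arm 2.59 m, τ = 144 × 2.59 = 373 N·m clockwise.
Total clockwise load moment = 863.4 N·m.
The cable tension T acts at 4.86 m; only its component perpendicular to the bar, T sinθ, produces torque. sin 67° = 0.9205.
Setting net torque to zero: T × 4.86 × 0.9205 = 863.4 → T = 863.4 / 4.474 = 193 N.

T ≈ 193 N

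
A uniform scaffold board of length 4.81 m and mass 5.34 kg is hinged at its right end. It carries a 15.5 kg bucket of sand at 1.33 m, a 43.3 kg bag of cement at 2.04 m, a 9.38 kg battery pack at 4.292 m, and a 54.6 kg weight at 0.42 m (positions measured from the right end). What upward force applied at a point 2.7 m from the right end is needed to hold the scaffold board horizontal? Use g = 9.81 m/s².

F ≈ 672 N

Take moments about the right end.
Beam weight: 5.34 × 9.81 = 52.39 N down at 2.405 m → arm 2.405 m, τ = 52.39 × 2.405 = 126 N·m counterclockwise.
Bucket of sand: 15.5 × 9.81 = 152.1 N down at 1.33 m → arm 1.33 m, τ = 152.1 × 1.33 = 202.3 N·m counterclockwise.
Bag of cement: 43.3 × 9.81 = 424.8 N down at 2.04 m → arm 2.04 m, τ = 424.8 × 2.04 = 866.6 N·m counterclockwise.
Battery pack: 9.38 × 9.81 = 92.02 N down at 4.292 m → arm 4.292 m, τ = 92.02 × 4.292 = 394.9 N·m counterclockwise.
Weight: 54.6 × 9.81 = 535.6 N down at 0.42 m → arm 0.42 m, τ = 535.6 × 0.42 = 225 N·m counterclockwise.
Net moment of the loads = 1815 N·m counterclockwise.
The upward force F acts at a point 2.7 m from the right end, arm 2.7 m, giving F × 2.7 clockwise.
Στ = 0 ⇒ F × 2.7 = 1815 ⇒ F = 1815 / 2.7 = 672 N.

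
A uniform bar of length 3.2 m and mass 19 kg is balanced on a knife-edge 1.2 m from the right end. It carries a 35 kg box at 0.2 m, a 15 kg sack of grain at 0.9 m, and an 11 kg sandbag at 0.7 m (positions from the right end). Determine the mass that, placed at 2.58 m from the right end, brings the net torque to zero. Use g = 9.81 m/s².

Take moments about the knife-edge (at 1.2 m from the right end).
Beam weight: 19 × 9.81 = 186.4 N down at 1.6 m → arm 0.4 m, τ = 186.4 × 0.4 = 74.56 N·m counterclockwise.
Box: 35 × 9.81 = 343.4 N down at 0.2 m → arm 1 m, τ = 343.4 × 1 = 343.4 N·m clockwise.
Sack of grain: 15 × 9.81 = 147.2 N down at 0.9 m → arm 0.3 m, τ = 147.2 × 0.3 = 44.16 N·m clockwise.
Sandbag: 11 × 9.81 = 107.9 N down at 0.7 m → arm 0.5 m, τ = 107.9 × 0.5 = 53.95 N·m clockwise.
Net moment of known loads = 366.9 N·m clockwise.
An unknown mass m at 2.58 m has arm 1.38 m; its moment is m·g·1.38 counterclockwise.
Setting net torque to zero: m × 9.81 × 1.38 = 366.9 → m = 366.9 / (9.81 × 1.38) = 27.1 kg.

m ≈ 27.1 kg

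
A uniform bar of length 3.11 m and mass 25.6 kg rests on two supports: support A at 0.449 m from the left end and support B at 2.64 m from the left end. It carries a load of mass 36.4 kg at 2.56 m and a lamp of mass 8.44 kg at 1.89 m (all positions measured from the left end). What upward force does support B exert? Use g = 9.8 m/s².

R_B ≈ 525 N

About support A:
Beam weight: 25.6 × 9.8 = 250.9 N down at 1.555 m → arm 1.106 m, τ = 250.9 × 1.106 = 277.5 N·m clockwise.
Load: 36.4 × 9.8 = 356.7 N down at 2.56 m → arm 2.111 m, τ = 356.7 × 2.111 = 753 N·m clockwise.
Lamp: 8.44 × 9.8 = 82.71 N down at 1.89 m → arm 1.441 m, τ = 82.71 × 1.441 = 119.2 N·m clockwise.
Net load moment about support A = 1150 N·m clockwise.
Reaction R at support B is upward at 2.64 m, arm 2.191 m → moment R × 2.191 counterclockwise.
For rotational equilibrium, R × 2.191 = 1150, so R = 525 N.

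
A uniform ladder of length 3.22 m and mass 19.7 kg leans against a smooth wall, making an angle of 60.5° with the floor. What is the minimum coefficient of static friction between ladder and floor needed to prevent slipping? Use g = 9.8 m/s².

μ_min ≈ 0.283

Taking torques about the foot of the ladder:
Ladder weight 19.7×9.8 = 193.1 N acts at 1.61 m along the ladder; its horizontal arm is 1.61·cos60.5° = 0.7928 m → τ = 153.1 N·m clockwise.
Wall normal N acts horizontally at the top; its moment arm is the height L sinθ = 3.22·sin60.5° = 2.803 m, counterclockwise.
Balancing moments: N × 2.803 = 153.1, giving N = 54.62 N.
ΣFx = 0 ⇒ f = N_wall = 54.62 N. ΣFy = 0 ⇒ N_floor = 193.1 N.
μ_min = f / N_floor = 54.62 / 193.1 = 0.283.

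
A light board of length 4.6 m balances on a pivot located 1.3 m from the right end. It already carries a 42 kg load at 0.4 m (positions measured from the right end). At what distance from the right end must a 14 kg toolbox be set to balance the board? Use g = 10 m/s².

x ≈ 4 m from the right end

Take moments about the pivot (at 1.3 m from the right end).
Load: 42 × 10 = 420 N down at 0.4 m → arm 0.9 m, τ = 420 × 0.9 = 378 N·m clockwise.
Net moment of existing loads = 378 N·m clockwise.
The toolbox weighs 14 × 10 = 140 N and must supply an equal counterclockwise moment, so its lever arm about the pivot is 378 / 140 = 2.7 m.
That puts it at 1.3 + 2.7 = 4 m from the right end.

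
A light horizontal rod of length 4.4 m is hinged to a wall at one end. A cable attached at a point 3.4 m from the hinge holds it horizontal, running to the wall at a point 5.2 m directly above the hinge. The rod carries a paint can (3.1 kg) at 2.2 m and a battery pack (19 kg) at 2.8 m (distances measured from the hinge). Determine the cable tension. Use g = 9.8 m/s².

T ≈ 207 N

Sum moments about the hinge (the unknown hinge reaction has zero arm there).
Paint can: 3.1 × 9.8 = 30.38 N down at 2.2 m → arm 2.2 m, τ = 30.38 × 2.2 = 66.84 N·m clockwise.
Battery pack: 19 × 9.8 = 186.2 N down at 2.8 m → arm 2.8 m, τ = 186.2 × 2.8 = 521.4 N·m clockwise.
Total clockwise load moment = 588.2 N·m.
The cable tension T acts at 3.4 m; only its component perpendicular to the rod, T sinθ, produces torque. sinθ = h/√(h²+d²) = 5.2/√(5.2²+3.4²) = 0.837.
Setting net torque to zero: T × 3.4 × 0.837 = 588.2 → T = 588.2 / 2.846 = 207 N.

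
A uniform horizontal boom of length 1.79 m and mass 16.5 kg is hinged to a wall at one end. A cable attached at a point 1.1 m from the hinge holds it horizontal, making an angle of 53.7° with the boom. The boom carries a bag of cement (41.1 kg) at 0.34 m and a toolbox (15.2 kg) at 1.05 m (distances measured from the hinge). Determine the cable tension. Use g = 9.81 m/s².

Sum moments about the hinge (the unknown hinge reaction has zero arm there).
Beam weight: 16.5 × 9.81 = 161.9 N down at 0.895 m → arm 0.895 m, τ = 161.9 × 0.895 = 144.9 N·m clockwise.
Bag of cement: 41.1 × 9.81 = 403.2 N down at 0.34 m → arm 0.34 m, τ = 403.2 × 0.34 = 137.1 N·m clockwise.
Toolbox: 15.2 × 9.81 = 149.1 N down at 1.05 m → arm 1.05 m, τ = 149.1 × 1.05 = 156.6 N·m clockwise.
Total clockwise load moment = 438.6 N·m.
The cable tension T acts at 1.1 m; only its component perpendicular to the boom, T sinθ, produces torque. sin 53.7° = 0.8059.
Setting net torque to zero: T × 1.1 × 0.8059 = 438.6 → T = 438.6 / 0.8865 = 495 N.

T ≈ 495 N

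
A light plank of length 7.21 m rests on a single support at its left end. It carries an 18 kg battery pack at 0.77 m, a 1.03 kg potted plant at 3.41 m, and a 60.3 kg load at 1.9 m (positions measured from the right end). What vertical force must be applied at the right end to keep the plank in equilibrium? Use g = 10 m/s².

Take moments about the left end.
Battery pack: 18 × 10 = 180 N down at 0.77 m → arm 6.44 m, τ = 180 × 6.44 = 1159 N·m clockwise.
Potted plant: 1.03 × 10 = 10.3 N down at 3.41 m → arm 3.8 m, τ = 10.3 × 3.8 = 39.14 N·m clockwise.
Load: 60.3 × 10 = 603 N down at 1.9 m → arm 5.31 m, τ = 603 × 5.31 = 3202 N·m clockwise.
Net moment of the loads = 4400 N·m clockwise.
The upward force F acts at the right end, arm 7.21 m, giving F × 7.21 counterclockwise.
Στ = 0 ⇒ F × 7.21 = 4400 ⇒ F = 4400 / 7.21 = 610 N.

F ≈ 610 N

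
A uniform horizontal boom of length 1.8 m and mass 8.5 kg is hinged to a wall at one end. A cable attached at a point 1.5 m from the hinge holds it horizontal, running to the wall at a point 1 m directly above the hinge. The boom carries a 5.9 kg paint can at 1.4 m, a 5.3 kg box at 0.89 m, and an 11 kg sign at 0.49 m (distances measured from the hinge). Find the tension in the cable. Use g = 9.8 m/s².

Choose the hinge as the axis so the unknown hinge reaction has zero arm there.
Beam weight: 8.5 × 9.8 = 83.3 N down at 0.9 m → arm 0.9 m, τ = 83.3 × 0.9 = 74.97 N·m clockwise.
Paint can: 5.9 × 9.8 = 57.82 N down at 1.4 m → arm 1.4 m, τ = 57.82 × 1.4 = 80.95 N·m clockwise.
Box: 5.3 × 9.8 = 51.94 N down at 0.89 m → arm 0.89 m, τ = 51.94 × 0.89 = 46.23 N·m clockwise.
Sign: 11 × 9.8 = 107.8 N down at 0.49 m → arm 0.49 m, τ = 107.8 × 0.49 = 52.82 N·m clockwise.
Total clockwise load moment = 255 N·m.
The cable tension T acts at 1.5 m; only its component perpendicular to the boom, T sinθ, produces torque. sinθ = h/√(h²+d²) = 1/√(1²+1.5²) = 0.5547.
Setting net torque to zero: T × 1.5 × 0.5547 = 255 → T = 255 / 0.832 = 306 N.

T ≈ 306 N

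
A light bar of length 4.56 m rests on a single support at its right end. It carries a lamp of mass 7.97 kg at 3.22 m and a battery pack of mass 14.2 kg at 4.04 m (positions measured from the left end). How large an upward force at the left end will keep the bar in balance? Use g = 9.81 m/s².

F ≈ 38.9 N

Take moments about the right end.
Lamp: 7.97 × 9.81 = 78.19 N down at 3.22 m → arm 1.34 m, τ = 78.19 × 1.34 = 104.8 N·m counterclockwise.
Battery pack: 14.2 × 9.81 = 139.3 N down at 4.04 m → arm 0.52 m, τ = 139.3 × 0.52 = 72.44 N·m counterclockwise.
Net moment of the loads = 177.2 N·m counterclockwise.
The upward force F acts at the left end, arm 4.56 m, giving F × 4.56 clockwise.
For rotational equilibrium, F × 4.56 = 177.2, so F = 177.2 / 4.56 = 38.9 N.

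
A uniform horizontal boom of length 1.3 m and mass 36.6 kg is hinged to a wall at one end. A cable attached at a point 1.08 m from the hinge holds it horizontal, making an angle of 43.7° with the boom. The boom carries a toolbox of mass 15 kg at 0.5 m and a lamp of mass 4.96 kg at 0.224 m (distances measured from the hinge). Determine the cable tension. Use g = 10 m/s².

T ≈ 434 N

Sum moments about the hinge (the unknown hinge reaction has zero arm there).
Beam weight: 36.6 × 10 = 366 N down at 0.65 m → arm 0.65 m, τ = 366 × 0.65 = 237.9 N·m clockwise.
Toolbox: 15 × 10 = 150 N down at 0.5 m → arm 0.5 m, τ = 150 × 0.5 = 75 N·m clockwise.
Lamp: 4.96 × 10 = 49.6 N down at 0.224 m → arm 0.224 m, τ = 49.6 × 0.224 = 11.11 N·m clockwise.
Total clockwise load moment = 324 N·m.
The cable tension T acts at 1.08 m; only its component perpendicular to the boom, T sinθ, produces torque. sin 43.7° = 0.6909.
Balancing moments: T × 1.08 × 0.6909 = 324, giving T = 324 / 0.7462 = 434 N.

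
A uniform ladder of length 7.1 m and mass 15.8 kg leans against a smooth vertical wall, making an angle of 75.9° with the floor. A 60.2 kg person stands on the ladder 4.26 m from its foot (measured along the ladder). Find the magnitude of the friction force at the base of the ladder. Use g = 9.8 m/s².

About the foot of the ladder:
Ladder weight 15.8×9.8 = 154.8 N acts at 3.55 m along the ladder; its horizontal arm is 3.55·cos75.9° = 0.8648 m → τ = 133.9 N·m clockwise.
Person: 60.2×9.8 = 590 N at 4.26 m → arm 1.038 m → τ = 612.4 N·m clockwise.
Wall normal N acts horizontally at the top; its moment arm is the height L sinθ = 7.1·sin75.9° = 6.886 m, counterclockwise.
Balancing moments: N × 6.886 = 746.3, giving N = 108 N.
ΣFx = 0: friction at the foot balances the wall's push, so f = N_wall = 108 N.

f ≈ 108 N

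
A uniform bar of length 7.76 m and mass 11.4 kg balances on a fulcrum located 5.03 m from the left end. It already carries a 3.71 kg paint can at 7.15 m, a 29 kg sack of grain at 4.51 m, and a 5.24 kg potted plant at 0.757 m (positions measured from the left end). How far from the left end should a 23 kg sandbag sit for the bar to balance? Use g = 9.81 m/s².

Choose the fulcrum (at 5.03 m from the left end) as the axis so the support reaction has zero arm there.
Beam weight: 11.4 × 9.81 = 111.8 N down at 3.88 m → arm 1.15 m, τ = 111.8 × 1.15 = 128.6 N·m counterclockwise.
Paint can: 3.71 × 9.81 = 36.4 N down at 7.15 m → arm 2.12 m, τ = 36.4 × 2.12 = 77.17 N·m clockwise.
Sack of grain: 29 × 9.81 = 284.5 N down at 4.51 m → arm 0.52 m, τ = 284.5 × 0.52 = 147.9 N·m counterclockwise.
Potted plant: 5.24 × 9.81 = 51.4 N down at 0.757 m → arm 4.273 m, τ = 51.4 × 4.273 = 219.6 N·m counterclockwise.
Net moment of existing loads = 418.9 N·m counterclockwise.
The sandbag weighs 23 × 9.81 = 225.6 N and must supply an equal clockwise moment, so its lever arm about the fulcrum is 418.9 / 225.6 = 1.86 m.
That puts it at 5.03 + 1.86 = 6.89 m from the left end.

x ≈ 6.89 m from the left end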